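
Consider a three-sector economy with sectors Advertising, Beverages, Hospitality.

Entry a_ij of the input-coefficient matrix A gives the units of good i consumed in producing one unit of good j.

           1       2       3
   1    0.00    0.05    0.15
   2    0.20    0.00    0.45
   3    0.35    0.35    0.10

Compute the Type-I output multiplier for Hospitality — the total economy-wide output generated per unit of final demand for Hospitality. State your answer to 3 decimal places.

I − A =
  [   1.00    -0.05    -0.15]
  [  -0.20     1.00    -0.45]
  [  -0.35    -0.35     0.90]
Cofactors of I−A, C_ij = (−1)^(i+j)·(minor ij) (rows/columns in the sector order above):
  C_11 = (1.00)(0.90) − (-0.45)(-0.35) = 0.7425
  C_12 = −[(-0.20)(0.90) − (-0.45)(-0.35)] = 0.3375
  C_13 = (-0.20)(-0.35) − (1.00)(-0.35) = 0.4200
  C_21 = −[(-0.05)(0.90) − (-0.15)(-0.35)] = 0.0975
  C_22 = (1.00)(0.90) − (-0.15)(-0.35) = 0.8475
  C_23 = −[(1.00)(-0.35) − (-0.05)(-0.35)] = 0.3675
  C_31 = (-0.05)(-0.45) − (-0.15)(1.00) = 0.1725
  C_32 = −[(1.00)(-0.45) − (-0.15)(-0.20)] = 0.4800
  C_33 = (1.00)(1.00) − (-0.05)(-0.20) = 0.9900
det(I−A) = Σ_j (I−A)_1j·C_1j = (1.00)(0.7425) + (-0.05)(0.3375) + (-0.15)(0.4200) = 0.662625
adj(I−A) = Cᵀ =
  [ 0.7425   0.0975   0.1725]
  [ 0.3375   0.8475   0.4800]
  [ 0.4200   0.3675   0.9900]
(I − A)⁻¹ = adj(I−A) / det(I−A) ≈
  [   1.1205     0.1471     0.2603]
  [   0.5093     1.2790     0.7244]
  [   0.6338     0.5546     1.4941]
The output multiplier for sector j is the column-j sum of the Leontief inverse (I − A)⁻¹ = adj(I−A) / det(I−A).
Column 3 of adj(I−A): (0.1725, 0.4800, 0.9900); det(I−A) = 0.662625.
m_3 = (0.1725 + 0.4800 + 0.9900) / 0.662625 = 1.6425 / 0.662625 ≈ 2.479.

m_3 = 2.479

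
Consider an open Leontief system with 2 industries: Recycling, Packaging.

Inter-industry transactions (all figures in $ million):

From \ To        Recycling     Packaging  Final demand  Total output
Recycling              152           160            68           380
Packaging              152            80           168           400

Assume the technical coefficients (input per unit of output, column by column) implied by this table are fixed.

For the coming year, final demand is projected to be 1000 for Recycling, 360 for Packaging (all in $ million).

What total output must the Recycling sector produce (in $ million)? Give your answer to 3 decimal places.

x_R = 2950.000

Technical coefficients a_ij = z_ij / X_j:
  a_RR = 152/380 = 0.40, a_PR = 152/380 = 0.40
  a_RP = 160/400 = 0.40, a_PP = 80/400 = 0.20
I − A =
  [   0.60    -0.40]
  [  -0.40     0.80]
det(I−A) = (0.60)(0.80) − (-0.40)(-0.40) = 0.3200
adj(I−A) = [[0.80, 0.40], [0.40, 0.60]]
(I − A)⁻¹ = adj(I−A) / det(I−A) ≈
  [   2.5000     1.2500]
  [   1.2500     1.8750]
x = (I − A)⁻¹ d = adj(I−A)·d / det(I−A), with det(I−A) = 0.3200:
  x_R = (0.80·1000 + 0.40·360) / 0.3200 = 944.00 / 0.3200 = 2950.000
  x_P = (0.40·1000 + 0.60·360) / 0.3200 = 616.00 / 0.3200 = 1925.000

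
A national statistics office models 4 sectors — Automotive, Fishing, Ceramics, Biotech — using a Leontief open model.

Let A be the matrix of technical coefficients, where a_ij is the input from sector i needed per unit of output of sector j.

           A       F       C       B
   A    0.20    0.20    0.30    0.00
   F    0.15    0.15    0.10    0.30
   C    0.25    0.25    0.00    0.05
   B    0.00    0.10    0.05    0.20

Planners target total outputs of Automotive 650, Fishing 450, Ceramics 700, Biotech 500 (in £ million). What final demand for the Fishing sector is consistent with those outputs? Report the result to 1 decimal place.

d_F = 65.0

I − A =
  [   0.80    -0.20    -0.30     0.00]
  [  -0.15     0.85    -0.10    -0.30]
  [  -0.25    -0.25     1.00    -0.05]
  [   0.00    -0.10    -0.05     0.80]
d = (I − A) x:
  d_A = (+0.80)·650 + (-0.20)·450 + (-0.30)·700 + (+0.00)·500 = 220.0
  d_F = (-0.15)·650 + (+0.85)·450 + (-0.10)·700 + (-0.30)·500 = 65.0
  d_C = (-0.25)·650 + (-0.25)·450 + (+1.00)·700 + (-0.05)·500 = 400.0
  d_B = (+0.00)·650 + (-0.10)·450 + (-0.05)·700 + (+0.80)·500 = 320.0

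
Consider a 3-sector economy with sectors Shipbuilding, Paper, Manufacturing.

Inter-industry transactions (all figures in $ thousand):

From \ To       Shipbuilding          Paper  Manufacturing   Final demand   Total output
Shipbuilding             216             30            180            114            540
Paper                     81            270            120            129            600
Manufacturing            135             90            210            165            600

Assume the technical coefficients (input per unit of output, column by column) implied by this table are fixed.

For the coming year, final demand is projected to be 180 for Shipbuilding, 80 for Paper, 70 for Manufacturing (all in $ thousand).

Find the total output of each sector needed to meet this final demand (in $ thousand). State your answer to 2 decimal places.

x_1 = 548.45, x_2 = 448.54, x_3 = 422.14

Technical coefficients a_ij = z_ij / X_j:
  a_11 = 216/540 = 0.40, a_21 = 81/540 = 0.15, a_31 = 135/540 = 0.25
  a_12 = 30/600 = 0.05, a_22 = 270/600 = 0.45, a_32 = 90/600 = 0.15
  a_13 = 180/600 = 0.30, a_23 = 120/600 = 0.20, a_33 = 210/600 = 0.35
I − A =
  [   0.60    -0.05    -0.30]
  [  -0.15     0.55    -0.20]
  [  -0.25    -0.15     0.65]
Cofactors of I−A, C_ij = (−1)^(i+j)·(minor ij) (rows/columns in the sector order above):
  C_11 = (0.55)(0.65) − (-0.20)(-0.15) = 0.3275
  C_12 = −[(-0.15)(0.65) − (-0.20)(-0.25)] = 0.1475
  C_13 = (-0.15)(-0.15) − (0.55)(-0.25) = 0.1600
  C_21 = −[(-0.05)(0.65) − (-0.30)(-0.15)] = 0.0775
  C_22 = (0.60)(0.65) − (-0.30)(-0.25) = 0.3150
  C_23 = −[(0.60)(-0.15) − (-0.05)(-0.25)] = 0.1025
  C_31 = (-0.05)(-0.20) − (-0.30)(0.55) = 0.1750
  C_32 = −[(0.60)(-0.20) − (-0.30)(-0.15)] = 0.1650
  C_33 = (0.60)(0.55) − (-0.05)(-0.15) = 0.3225
det(I−A) = Σ_j (I−A)_1j·C_1j = (0.60)(0.3275) + (-0.05)(0.1475) + (-0.30)(0.1600) = 0.141125
adj(I−A) = Cᵀ =
  [ 0.3275   0.0775   0.1750]
  [ 0.1475   0.3150   0.1650]
  [ 0.1600   0.1025   0.3225]
(I − A)⁻¹ = adj(I−A) / det(I−A) ≈
  [   2.3206     0.5492     1.2400]
  [   1.0452     2.2321     1.1692]
  [   1.1337     0.7263     2.2852]
x = (I − A)⁻¹ d = adj(I−A)·d / det(I−A), with det(I−A) = 0.141125:
  x_1 = (0.3275·180 + 0.0775·80 + 0.1750·70) / 0.141125 = 77.40 / 0.141125 ≈ 548.45
  x_2 = (0.1475·180 + 0.3150·80 + 0.1650·70) / 0.141125 = 63.30 / 0.141125 ≈ 448.54
  x_3 = (0.1600·180 + 0.1025·80 + 0.3225·70) / 0.141125 = 59.575 / 0.141125 ≈ 422.14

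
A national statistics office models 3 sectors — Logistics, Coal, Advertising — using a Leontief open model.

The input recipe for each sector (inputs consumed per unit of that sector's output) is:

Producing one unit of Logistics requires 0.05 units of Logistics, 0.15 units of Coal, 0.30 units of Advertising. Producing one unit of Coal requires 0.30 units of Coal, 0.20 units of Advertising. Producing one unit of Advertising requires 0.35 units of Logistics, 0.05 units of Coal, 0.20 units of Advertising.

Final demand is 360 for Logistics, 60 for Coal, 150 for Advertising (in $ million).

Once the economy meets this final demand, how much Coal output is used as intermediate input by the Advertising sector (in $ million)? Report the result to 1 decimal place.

z_CA = 22.5

I − A =
  [   0.95     0.00    -0.35]
  [  -0.15     0.70    -0.05]
  [  -0.30    -0.20     0.80]
Cofactors of I−A, C_ij = (−1)^(i+j)·(minor ij) (rows/columns in the sector order above):
  C_11 = (0.70)(0.80) − (-0.05)(-0.20) = 0.5500
  C_12 = −[(-0.15)(0.80) − (-0.05)(-0.30)] = 0.1350
  C_13 = (-0.15)(-0.20) − (0.70)(-0.30) = 0.2400
  C_21 = −[(0.00)(0.80) − (-0.35)(-0.20)] = 0.0700
  C_22 = (0.95)(0.80) − (-0.35)(-0.30) = 0.6550
  C_23 = −[(0.95)(-0.20) − (0.00)(-0.30)] = 0.1900
  C_31 = (0.00)(-0.05) − (-0.35)(0.70) = 0.2450
  C_32 = −[(0.95)(-0.05) − (-0.35)(-0.15)] = 0.1000
  C_33 = (0.95)(0.70) − (0.00)(-0.15) = 0.6650
det(I−A) = Σ_j (I−A)_1j·C_1j = (0.95)(0.5500) + (0.00)(0.1350) + (-0.35)(0.2400) = 0.4385
adj(I−A) = Cᵀ =
  [ 0.5500   0.0700   0.2450]
  [ 0.1350   0.6550   0.1000]
  [ 0.2400   0.1900   0.6650]
(I − A)⁻¹ = adj(I−A) / det(I−A) ≈
  [   1.2543     0.1596     0.5587]
  [   0.3079     1.4937     0.2281]
  [   0.5473     0.4333     1.5165]
First solve x = (I − A)⁻¹ d = adj(I−A)·d / det(I−A); in particular x_A = (0.2400·360 + 0.1900·60 + 0.6650·150) / 0.4385 = 197.55 / 0.4385 ≈ 450.513.
Intermediate flow from C to A: z_CA = a_CA · x_A = 0.05 × 197.55 / 0.4385 = 9.8775 / 0.4385 ≈ 22.5.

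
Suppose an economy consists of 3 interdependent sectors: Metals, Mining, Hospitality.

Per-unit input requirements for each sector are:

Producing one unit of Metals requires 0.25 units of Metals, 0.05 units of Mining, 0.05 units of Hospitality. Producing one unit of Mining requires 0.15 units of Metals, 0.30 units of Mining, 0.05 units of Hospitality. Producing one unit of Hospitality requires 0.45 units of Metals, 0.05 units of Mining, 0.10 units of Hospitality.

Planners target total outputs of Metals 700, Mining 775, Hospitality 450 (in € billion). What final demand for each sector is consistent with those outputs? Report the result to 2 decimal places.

I − A =
  [   0.75    -0.15    -0.45]
  [  -0.05     0.70    -0.05]
  [  -0.05    -0.05     0.90]
d = (I − A) x:
  d_1 = (+0.75)·700 + (-0.15)·775 + (-0.45)·450 = 206.25
  d_2 = (-0.05)·700 + (+0.70)·775 + (-0.05)·450 = 485.00
  d_3 = (-0.05)·700 + (-0.05)·775 + (+0.90)·450 = 331.25

d_1 = 206.25, d_2 = 485.00, d_3 = 331.25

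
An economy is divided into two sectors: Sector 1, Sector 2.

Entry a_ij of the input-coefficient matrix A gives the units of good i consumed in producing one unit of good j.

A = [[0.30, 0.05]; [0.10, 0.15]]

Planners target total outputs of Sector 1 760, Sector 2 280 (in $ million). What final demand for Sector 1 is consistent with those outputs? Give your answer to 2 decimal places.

d_1 = 518.00

I − A =
  [   0.70    -0.05]
  [  -0.10     0.85]
d = (I − A) x:
  d_1 = (+0.70)·760 + (-0.05)·280 = 518.00
  d_2 = (-0.10)·760 + (+0.85)·280 = 162.00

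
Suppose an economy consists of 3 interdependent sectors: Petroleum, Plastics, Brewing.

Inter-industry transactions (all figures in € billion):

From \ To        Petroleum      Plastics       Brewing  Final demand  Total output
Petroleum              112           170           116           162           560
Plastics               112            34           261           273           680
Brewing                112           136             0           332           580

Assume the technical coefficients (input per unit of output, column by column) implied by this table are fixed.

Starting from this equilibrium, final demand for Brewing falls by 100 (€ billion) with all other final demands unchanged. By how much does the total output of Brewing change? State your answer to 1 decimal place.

Technical coefficients a_ij = z_ij / X_j:
  a_11 = 112/560 = 0.20, a_21 = 112/560 = 0.20, a_31 = 112/560 = 0.20
  a_12 = 170/680 = 0.25, a_22 = 34/680 = 0.05, a_32 = 136/680 = 0.20
  a_13 = 116/580 = 0.20, a_23 = 261/580 = 0.45, a_33 = 0/580 = 0.00
I − A =
  [   0.80    -0.25    -0.20]
  [  -0.20     0.95    -0.45]
  [  -0.20    -0.20     1.00]
Cofactors of I−A, C_ij = (−1)^(i+j)·(minor ij) (rows/columns in the sector order above):
  C_11 = (0.95)(1.00) − (-0.45)(-0.20) = 0.8600
  C_12 = −[(-0.20)(1.00) − (-0.45)(-0.20)] = 0.2900
  C_13 = (-0.20)(-0.20) − (0.95)(-0.20) = 0.2300
  C_21 = −[(-0.25)(1.00) − (-0.20)(-0.20)] = 0.2900
  C_22 = (0.80)(1.00) − (-0.20)(-0.20) = 0.7600
  C_23 = −[(0.80)(-0.20) − (-0.25)(-0.20)] = 0.2100
  C_31 = (-0.25)(-0.45) − (-0.20)(0.95) = 0.3025
  C_32 = −[(0.80)(-0.45) − (-0.20)(-0.20)] = 0.4000
  C_33 = (0.80)(0.95) − (-0.25)(-0.20) = 0.7100
det(I−A) = Σ_j (I−A)_1j·C_1j = (0.80)(0.8600) + (-0.25)(0.2900) + (-0.20)(0.2300) = 0.5695
adj(I−A) = Cᵀ =
  [ 0.8600   0.2900   0.3025]
  [ 0.2900   0.7600   0.4000]
  [ 0.2300   0.2100   0.7100]
(I − A)⁻¹ = adj(I−A) / det(I−A) ≈
  [   1.5101     0.5092     0.5312]
  [   0.5092     1.3345     0.7024]
  [   0.4039     0.3687     1.2467]
Δx = (I − A)⁻¹ Δd with Δd having -100 in the Brewing component and 0 elsewhere.
So Δx_3 = L_33 · (-100), where L_33 = adj(I−A)_33 / det(I−A) = 0.7100 / 0.5695.
Δx_3 = 0.7100 × (-100) / 0.5695 = -71.00 / 0.5695 ≈ -124.7.

Δx_3 = -124.7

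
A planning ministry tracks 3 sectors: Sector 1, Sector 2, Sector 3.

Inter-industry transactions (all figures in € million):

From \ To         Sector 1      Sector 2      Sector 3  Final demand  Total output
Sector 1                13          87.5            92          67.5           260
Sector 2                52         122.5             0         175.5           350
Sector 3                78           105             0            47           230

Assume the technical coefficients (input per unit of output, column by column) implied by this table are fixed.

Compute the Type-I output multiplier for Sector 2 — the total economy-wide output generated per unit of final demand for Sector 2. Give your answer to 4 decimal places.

m_2 = 3.3512

Technical coefficients a_ij = z_ij / X_j:
  a_11 = 13/260 = 0.05, a_21 = 52/260 = 0.20, a_31 = 78/260 = 0.30
  a_12 = 87.5/350 = 0.25, a_22 = 122.5/350 = 0.35, a_32 = 105/350 = 0.30
  a_13 = 92/230 = 0.40, a_23 = 0/230 = 0.00, a_33 = 0/230 = 0.00
I − A =
  [   0.95    -0.25    -0.40]
  [  -0.20     0.65     0.00]
  [  -0.30    -0.30     1.00]
Cofactors of I−A, C_ij = (−1)^(i+j)·(minor ij) (rows/columns in the sector order above):
  C_11 = (0.65)(1.00) − (0.00)(-0.30) = 0.6500
  C_12 = −[(-0.20)(1.00) − (0.00)(-0.30)] = 0.2000
  C_13 = (-0.20)(-0.30) − (0.65)(-0.30) = 0.2550
  C_21 = −[(-0.25)(1.00) − (-0.40)(-0.30)] = 0.3700
  C_22 = (0.95)(1.00) − (-0.40)(-0.30) = 0.8300
  C_23 = −[(0.95)(-0.30) − (-0.25)(-0.30)] = 0.3600
  C_31 = (-0.25)(0.00) − (-0.40)(0.65) = 0.2600
  C_32 = −[(0.95)(0.00) − (-0.40)(-0.20)] = 0.0800
  C_33 = (0.95)(0.65) − (-0.25)(-0.20) = 0.5675
det(I−A) = Σ_j (I−A)_1j·C_1j = (0.95)(0.6500) + (-0.25)(0.2000) + (-0.40)(0.2550) = 0.4655
adj(I−A) = Cᵀ =
  [ 0.6500   0.3700   0.2600]
  [ 0.2000   0.8300   0.0800]
  [ 0.2550   0.3600   0.5675]
(I − A)⁻¹ = adj(I−A) / det(I−A) ≈
  [   1.39635     0.79484     0.55854]
  [   0.42965     1.78303     0.17186]
  [   0.54780     0.77336     1.21912]
The output multiplier for sector j is the column-j sum of the Leontief inverse (I − A)⁻¹ = adj(I−A) / det(I−A).
Column 2 of adj(I−A): (0.3700, 0.8300, 0.3600); det(I−A) = 0.4655.
m_2 = (0.3700 + 0.8300 + 0.3600) / 0.4655 = 1.56 / 0.4655 ≈ 3.3512.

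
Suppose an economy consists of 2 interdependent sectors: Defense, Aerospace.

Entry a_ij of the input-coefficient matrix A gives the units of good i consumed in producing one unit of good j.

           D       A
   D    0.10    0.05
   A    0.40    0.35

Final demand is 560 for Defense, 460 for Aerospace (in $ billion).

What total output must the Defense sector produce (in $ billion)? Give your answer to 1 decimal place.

x_D = 685.0

I − A =
  [   0.90    -0.05]
  [  -0.40     0.65]
det(I−A) = (0.90)(0.65) − (-0.05)(-0.40) = 0.5650
adj(I−A) = [[0.65, 0.05], [0.40, 0.90]]
(I − A)⁻¹ = adj(I−A) / det(I−A) ≈
  [   1.1504     0.0885]
  [   0.7080     1.5929]
x = (I − A)⁻¹ d = adj(I−A)·d / det(I−A), with det(I−A) = 0.5650:
  x_D = (0.65·560 + 0.05·460) / 0.5650 = 387.00 / 0.5650 ≈ 685.0
  x_A = (0.40·560 + 0.90·460) / 0.5650 = 638.00 / 0.5650 ≈ 1129.2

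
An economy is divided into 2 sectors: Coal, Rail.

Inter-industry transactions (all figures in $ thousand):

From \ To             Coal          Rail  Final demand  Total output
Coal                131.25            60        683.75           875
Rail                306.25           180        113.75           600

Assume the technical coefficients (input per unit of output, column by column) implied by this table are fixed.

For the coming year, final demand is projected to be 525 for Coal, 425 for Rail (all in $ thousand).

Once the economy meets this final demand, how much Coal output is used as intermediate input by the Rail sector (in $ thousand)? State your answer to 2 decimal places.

Technical coefficients a_ij = z_ij / X_j:
  a_CC = 131.25/875 = 0.15, a_RC = 306.25/875 = 0.35
  a_CR = 60/600 = 0.10, a_RR = 180/600 = 0.30
I − A =
  [   0.85    -0.10]
  [  -0.35     0.70]
det(I−A) = (0.85)(0.70) − (-0.10)(-0.35) = 0.5600
adj(I−A) = [[0.70, 0.10], [0.35, 0.85]]
(I − A)⁻¹ = adj(I−A) / det(I−A) ≈
  [   1.2500     0.1786]
  [   0.6250     1.5179]
First solve x = (I − A)⁻¹ d = adj(I−A)·d / det(I−A); in particular x_R = (0.35·525 + 0.85·425) / 0.5600 = 545.00 / 0.5600 ≈ 973.2143.
Intermediate flow from C to R: z_CR = a_CR · x_R = 0.10 × 545.00 / 0.5600 = 54.50 / 0.5600 ≈ 97.32.

z_CR = 97.32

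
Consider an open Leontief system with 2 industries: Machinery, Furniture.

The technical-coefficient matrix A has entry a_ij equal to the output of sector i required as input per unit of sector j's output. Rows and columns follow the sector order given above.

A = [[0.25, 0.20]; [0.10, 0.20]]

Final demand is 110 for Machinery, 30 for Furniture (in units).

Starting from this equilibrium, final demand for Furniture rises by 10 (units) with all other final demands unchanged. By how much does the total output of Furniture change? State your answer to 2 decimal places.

I − A =
  [   0.75    -0.20]
  [  -0.10     0.80]
det(I−A) = (0.75)(0.80) − (-0.20)(-0.10) = 0.5800
adj(I−A) = [[0.80, 0.20], [0.10, 0.75]]
(I − A)⁻¹ = adj(I−A) / det(I−A) ≈
  [   1.3793     0.3448]
  [   0.1724     1.2931]
Δx = (I − A)⁻¹ Δd with Δd having +10 in the Furniture component and 0 elsewhere.
So Δx_F = L_FF · (+10), where L_FF = adj(I−A)_FF / det(I−A) = 0.75 / 0.5800.
Δx_F = 0.75 × (+10) / 0.5800 = 7.50 / 0.5800 ≈ 12.93.

Δx_F = 12.93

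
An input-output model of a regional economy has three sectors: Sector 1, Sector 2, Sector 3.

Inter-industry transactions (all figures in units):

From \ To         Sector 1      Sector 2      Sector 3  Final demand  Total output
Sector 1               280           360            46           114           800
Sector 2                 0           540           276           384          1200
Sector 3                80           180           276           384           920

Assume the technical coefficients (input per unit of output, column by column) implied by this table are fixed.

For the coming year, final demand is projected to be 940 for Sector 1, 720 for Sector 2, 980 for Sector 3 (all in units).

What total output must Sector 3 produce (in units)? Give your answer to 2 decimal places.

x_3 = 2360.10

Technical coefficients a_ij = z_ij / X_j:
  a_11 = 280/800 = 0.35, a_21 = 0/800 = 0.00, a_31 = 80/800 = 0.10
  a_12 = 360/1200 = 0.30, a_22 = 540/1200 = 0.45, a_32 = 180/1200 = 0.15
  a_13 = 46/920 = 0.05, a_23 = 276/920 = 0.30, a_33 = 276/920 = 0.30
I − A =
  [   0.65    -0.30    -0.05]
  [   0.00     0.55    -0.30]
  [  -0.10    -0.15     0.70]
Cofactors of I−A, C_ij = (−1)^(i+j)·(minor ij) (rows/columns in the sector order above):
  C_11 = (0.55)(0.70) − (-0.30)(-0.15) = 0.3400
  C_12 = −[(0.00)(0.70) − (-0.30)(-0.10)] = 0.0300
  C_13 = (0.00)(-0.15) − (0.55)(-0.10) = 0.0550
  C_21 = −[(-0.30)(0.70) − (-0.05)(-0.15)] = 0.2175
  C_22 = (0.65)(0.70) − (-0.05)(-0.10) = 0.4500
  C_23 = −[(0.65)(-0.15) − (-0.30)(-0.10)] = 0.1275
  C_31 = (-0.30)(-0.30) − (-0.05)(0.55) = 0.1175
  C_32 = −[(0.65)(-0.30) − (-0.05)(0.00)] = 0.1950
  C_33 = (0.65)(0.55) − (-0.30)(0.00) = 0.3575
det(I−A) = Σ_j (I−A)_1j·C_1j = (0.65)(0.3400) + (-0.30)(0.0300) + (-0.05)(0.0550) = 0.20925
adj(I−A) = Cᵀ =
  [ 0.3400   0.2175   0.1175]
  [ 0.0300   0.4500   0.1950]
  [ 0.0550   0.1275   0.3575]
(I − A)⁻¹ = adj(I−A) / det(I−A) ≈
  [   1.6249     1.0394     0.5615]
  [   0.1434     2.1505     0.9319]
  [   0.2628     0.6093     1.7085]
x = (I − A)⁻¹ d = adj(I−A)·d / det(I−A), with det(I−A) = 0.20925:
  x_1 = (0.3400·940 + 0.2175·720 + 0.1175·980) / 0.20925 = 591.35 / 0.20925 ≈ 2826.05
  x_2 = (0.0300·940 + 0.4500·720 + 0.1950·980) / 0.20925 = 543.30 / 0.20925 ≈ 2596.42
  x_3 = (0.0550·940 + 0.1275·720 + 0.3575·980) / 0.20925 = 493.85 / 0.20925 ≈ 2360.10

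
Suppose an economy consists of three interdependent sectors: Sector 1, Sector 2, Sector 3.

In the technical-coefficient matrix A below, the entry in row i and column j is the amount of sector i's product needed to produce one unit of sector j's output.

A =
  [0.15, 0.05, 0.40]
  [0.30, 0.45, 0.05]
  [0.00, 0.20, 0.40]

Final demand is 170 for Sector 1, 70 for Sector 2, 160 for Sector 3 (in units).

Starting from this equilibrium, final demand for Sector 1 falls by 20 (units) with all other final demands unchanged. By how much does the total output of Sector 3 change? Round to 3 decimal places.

Δx_3 = -5.021

I − A =
  [   0.85    -0.05    -0.40]
  [  -0.30     0.55    -0.05]
  [   0.00    -0.20     0.60]
Cofactors of I−A, C_ij = (−1)^(i+j)·(minor ij) (rows/columns in the sector order above):
  C_11 = (0.55)(0.60) − (-0.05)(-0.20) = 0.3200
  C_12 = −[(-0.30)(0.60) − (-0.05)(0.00)] = 0.1800
  C_13 = (-0.30)(-0.20) − (0.55)(0.00) = 0.0600
  C_21 = −[(-0.05)(0.60) − (-0.40)(-0.20)] = 0.1100
  C_22 = (0.85)(0.60) − (-0.40)(0.00) = 0.5100
  C_23 = −[(0.85)(-0.20) − (-0.05)(0.00)] = 0.1700
  C_31 = (-0.05)(-0.05) − (-0.40)(0.55) = 0.2225
  C_32 = −[(0.85)(-0.05) − (-0.40)(-0.30)] = 0.1625
  C_33 = (0.85)(0.55) − (-0.05)(-0.30) = 0.4525
det(I−A) = Σ_j (I−A)_1j·C_1j = (0.85)(0.3200) + (-0.05)(0.1800) + (-0.40)(0.0600) = 0.2390
adj(I−A) = Cᵀ =
  [ 0.3200   0.1100   0.2225]
  [ 0.1800   0.5100   0.1625]
  [ 0.0600   0.1700   0.4525]
(I − A)⁻¹ = adj(I−A) / det(I−A) ≈
  [   1.3389     0.4603     0.9310]
  [   0.7531     2.1339     0.6799]
  [   0.2510     0.7113     1.8933]
Δx = (I − A)⁻¹ Δd with Δd having -20 in the Sector 1 component and 0 elsewhere.
So Δx_3 = L_31 · (-20), where L_31 = adj(I−A)_31 / det(I−A) = 0.0600 / 0.2390.
Δx_3 = 0.0600 × (-20) / 0.2390 = -1.20 / 0.2390 ≈ -5.021.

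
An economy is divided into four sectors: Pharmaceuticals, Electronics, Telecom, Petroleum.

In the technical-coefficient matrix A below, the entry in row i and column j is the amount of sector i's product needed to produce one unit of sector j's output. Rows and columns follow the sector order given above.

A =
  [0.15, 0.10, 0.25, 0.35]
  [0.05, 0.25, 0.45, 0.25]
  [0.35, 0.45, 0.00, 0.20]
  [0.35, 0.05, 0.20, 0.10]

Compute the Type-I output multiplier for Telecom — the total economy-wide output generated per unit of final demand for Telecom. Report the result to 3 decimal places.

m_3 = 8.780

I − A =
  [   0.85    -0.10    -0.25    -0.35]
  [  -0.05     0.75    -0.45    -0.25]
  [  -0.35    -0.45     1.00    -0.20]
  [  -0.35    -0.05    -0.20     0.90]
Compute the cofactors C_ij = (−1)^(i+j)·(3×3 minor ij) of I−A; the adjugate is their transpose:
adj(I−A) = Cᵀ =
  [ 0.423250   0.238750   0.271500   0.291250]
  [ 0.321250   0.487750   0.368250   0.342250]
  [ 0.344500   0.342250   0.457125   0.330625]
  [ 0.259000   0.196000   0.227625   0.373375]
det(I−A) = Σ_j (I−A)_1j·C_1j = (0.85)(0.423250) + (-0.10)(0.321250) + (-0.25)(0.344500) + (-0.35)(0.259000) = 0.1508625
(I − A)⁻¹ = adj(I−A) / det(I−A) ≈
  [   2.8055     1.5826     1.7997     1.9306]
  [   2.1294     3.2331     2.4410     2.2686]
  [   2.2835     2.2686     3.0301     2.1916]
  [   1.7168     1.2992     1.5088     2.4749]
The output multiplier for sector j is the column-j sum of the Leontief inverse (I − A)⁻¹ = adj(I−A) / det(I−A).
Column 3 of adj(I−A): (0.271500, 0.368250, 0.457125, 0.227625); det(I−A) = 0.1508625.
m_3 = (0.271500 + 0.368250 + 0.457125 + 0.227625) / 0.1508625 = 1.3245 / 0.1508625 ≈ 8.780.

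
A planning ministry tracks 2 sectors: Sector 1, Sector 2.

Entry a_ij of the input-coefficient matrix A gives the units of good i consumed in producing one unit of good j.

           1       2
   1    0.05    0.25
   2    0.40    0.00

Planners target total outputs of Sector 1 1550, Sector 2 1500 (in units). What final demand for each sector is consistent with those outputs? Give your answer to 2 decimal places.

I − A =
  [   0.95    -0.25]
  [  -0.40     1.00]
d = (I − A) x:
  d_1 = (+0.95)·1550 + (-0.25)·1500 = 1097.50
  d_2 = (-0.40)·1550 + (+1.00)·1500 = 880.00

d_1 = 1097.50, d_2 = 880.00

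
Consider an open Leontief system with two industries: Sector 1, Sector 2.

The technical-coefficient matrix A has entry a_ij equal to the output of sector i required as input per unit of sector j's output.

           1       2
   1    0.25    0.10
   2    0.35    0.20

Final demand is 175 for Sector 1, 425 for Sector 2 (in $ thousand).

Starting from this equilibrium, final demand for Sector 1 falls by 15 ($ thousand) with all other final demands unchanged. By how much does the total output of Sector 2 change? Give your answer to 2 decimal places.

Δx_2 = -9.29

I − A =
  [   0.75    -0.10]
  [  -0.35     0.80]
det(I−A) = (0.75)(0.80) − (-0.10)(-0.35) = 0.5650
adj(I−A) = [[0.80, 0.10], [0.35, 0.75]]
(I − A)⁻¹ = adj(I−A) / det(I−A) ≈
  [   1.4159     0.1770]
  [   0.6195     1.3274]
Δx = (I − A)⁻¹ Δd with Δd having -15 in the Sector 1 component and 0 elsewhere.
So Δx_2 = L_21 · (-15), where L_21 = adj(I−A)_21 / det(I−A) = 0.35 / 0.5650.
Δx_2 = 0.35 × (-15) / 0.5650 = -5.25 / 0.5650 ≈ -9.29.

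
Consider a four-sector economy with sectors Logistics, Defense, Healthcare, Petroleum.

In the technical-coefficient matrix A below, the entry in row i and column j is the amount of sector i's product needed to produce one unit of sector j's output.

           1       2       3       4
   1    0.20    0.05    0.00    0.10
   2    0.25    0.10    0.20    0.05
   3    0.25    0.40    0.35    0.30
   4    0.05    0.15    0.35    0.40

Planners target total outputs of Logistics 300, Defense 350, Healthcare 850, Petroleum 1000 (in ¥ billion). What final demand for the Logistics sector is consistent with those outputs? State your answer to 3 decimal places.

d_1 = 122.500

I − A =
  [   0.80    -0.05     0.00    -0.10]
  [  -0.25     0.90    -0.20    -0.05]
  [  -0.25    -0.40     0.65    -0.30]
  [  -0.05    -0.15    -0.35     0.60]
d = (I − A) x:
  d_1 = (+0.80)·300 + (-0.05)·350 + (+0.00)·850 + (-0.10)·1000 = 122.500
  d_2 = (-0.25)·300 + (+0.90)·350 + (-0.20)·850 + (-0.05)·1000 = 20.000
  d_3 = (-0.25)·300 + (-0.40)·350 + (+0.65)·850 + (-0.30)·1000 = 37.500
  d_4 = (-0.05)·300 + (-0.15)·350 + (-0.35)·850 + (+0.60)·1000 = 235.000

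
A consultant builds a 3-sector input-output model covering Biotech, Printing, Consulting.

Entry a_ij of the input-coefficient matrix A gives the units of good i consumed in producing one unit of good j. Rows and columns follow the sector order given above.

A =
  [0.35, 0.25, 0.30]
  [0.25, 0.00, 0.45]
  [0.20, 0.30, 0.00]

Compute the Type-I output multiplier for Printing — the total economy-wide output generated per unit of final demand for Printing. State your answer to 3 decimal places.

m_2 = 2.977

I − A =
  [   0.65    -0.25    -0.30]
  [  -0.25     1.00    -0.45]
  [  -0.20    -0.30     1.00]
Cofactors of I−A, C_ij = (−1)^(i+j)·(minor ij) (rows/columns in the sector order above):
  C_11 = (1.00)(1.00) − (-0.45)(-0.30) = 0.8650
  C_12 = −[(-0.25)(1.00) − (-0.45)(-0.20)] = 0.3400
  C_13 = (-0.25)(-0.30) − (1.00)(-0.20) = 0.2750
  C_21 = −[(-0.25)(1.00) − (-0.30)(-0.30)] = 0.3400
  C_22 = (0.65)(1.00) − (-0.30)(-0.20) = 0.5900
  C_23 = −[(0.65)(-0.30) − (-0.25)(-0.20)] = 0.2450
  C_31 = (-0.25)(-0.45) − (-0.30)(1.00) = 0.4125
  C_32 = −[(0.65)(-0.45) − (-0.30)(-0.25)] = 0.3675
  C_33 = (0.65)(1.00) − (-0.25)(-0.25) = 0.5875
det(I−A) = Σ_j (I−A)_1j·C_1j = (0.65)(0.8650) + (-0.25)(0.3400) + (-0.30)(0.2750) = 0.39475
adj(I−A) = Cᵀ =
  [ 0.8650   0.3400   0.4125]
  [ 0.3400   0.5900   0.3675]
  [ 0.2750   0.2450   0.5875]
(I − A)⁻¹ = adj(I−A) / det(I−A) ≈
  [   2.1913     0.8613     1.0450]
  [   0.8613     1.4946     0.9310]
  [   0.6966     0.6206     1.4883]
The output multiplier for sector j is the column-j sum of the Leontief inverse (I − A)⁻¹ = adj(I−A) / det(I−A).
Column 2 of adj(I−A): (0.3400, 0.5900, 0.2450); det(I−A) = 0.39475.
m_2 = (0.3400 + 0.5900 + 0.2450) / 0.39475 = 1.175 / 0.39475 ≈ 2.977.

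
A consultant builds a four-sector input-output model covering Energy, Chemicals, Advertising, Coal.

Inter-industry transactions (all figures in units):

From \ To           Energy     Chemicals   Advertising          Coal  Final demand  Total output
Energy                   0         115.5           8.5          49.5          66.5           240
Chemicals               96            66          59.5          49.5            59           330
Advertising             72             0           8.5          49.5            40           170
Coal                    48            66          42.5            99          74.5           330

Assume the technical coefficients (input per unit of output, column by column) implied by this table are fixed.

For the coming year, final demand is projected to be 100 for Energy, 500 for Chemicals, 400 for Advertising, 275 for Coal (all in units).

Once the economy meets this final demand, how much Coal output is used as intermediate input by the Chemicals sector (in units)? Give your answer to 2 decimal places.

z_42 = 377.31

Technical coefficients a_ij = z_ij / X_j:
  a_11 = 0/240 = 0.00, a_21 = 96/240 = 0.40, a_31 = 72/240 = 0.30, a_41 = 48/240 = 0.20
  a_12 = 115.5/330 = 0.35, a_22 = 66/330 = 0.20, a_32 = 0/330 = 0.00, a_42 = 66/330 = 0.20
  a_13 = 8.5/170 = 0.05, a_23 = 59.5/170 = 0.35, a_33 = 8.5/170 = 0.05, a_43 = 42.5/170 = 0.25
  a_14 = 49.5/330 = 0.15, a_24 = 49.5/330 = 0.15, a_34 = 49.5/330 = 0.15, a_44 = 99/330 = 0.30
I − A =
  [   1.00    -0.35    -0.05    -0.15]
  [  -0.40     0.80    -0.35    -0.15]
  [  -0.30     0.00     0.95    -0.15]
  [  -0.20    -0.20    -0.25     0.70]
Compute the cofactors C_ij = (−1)^(i+j)·(3×3 minor ij) of I−A; the adjugate is their transpose:
adj(I−A) = Cᵀ =
  [ 0.463000   0.249625   0.165875   0.188250]
  [ 0.374750   0.575750   0.302500   0.268500]
  [ 0.195000   0.123000   0.385500   0.150750]
  [ 0.309000   0.279750   0.271500   0.578250]
det(I−A) = Σ_j (I−A)_1j·C_1j = (1.00)(0.463000) + (-0.35)(0.374750) + (-0.05)(0.195000) + (-0.15)(0.309000) = 0.2757375
(I − A)⁻¹ = adj(I−A) / det(I−A) ≈
  [   1.6791     0.9053     0.6016     0.6827]
  [   1.3591     2.0880     1.0971     0.9738]
  [   0.7072     0.4461     1.3981     0.5467]
  [   1.1206     1.0146     0.9846     2.0971]
First solve x = (I − A)⁻¹ d = adj(I−A)·d / det(I−A); in particular x_2 = (0.374750·100 + 0.575750·500 + 0.302500·400 + 0.268500·275) / 0.2757375 = 520.1875 / 0.2757375 ≈ 1886.5316.
Intermediate flow from 4 to 2: z_42 = a_42 · x_2 = 0.20 × 520.1875 / 0.2757375 = 104.0375 / 0.2757375 ≈ 377.31.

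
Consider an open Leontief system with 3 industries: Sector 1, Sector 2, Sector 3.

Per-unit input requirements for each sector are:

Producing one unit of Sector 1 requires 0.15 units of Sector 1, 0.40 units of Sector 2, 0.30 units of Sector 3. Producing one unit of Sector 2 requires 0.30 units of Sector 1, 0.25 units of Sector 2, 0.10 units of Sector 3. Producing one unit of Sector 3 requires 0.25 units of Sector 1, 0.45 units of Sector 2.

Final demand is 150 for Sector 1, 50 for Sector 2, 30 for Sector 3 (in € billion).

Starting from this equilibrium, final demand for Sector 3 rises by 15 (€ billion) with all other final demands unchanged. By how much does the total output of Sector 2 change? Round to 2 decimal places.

I − A =
  [   0.85    -0.30    -0.25]
  [  -0.40     0.75    -0.45]
  [  -0.30    -0.10     1.00]
Cofactors of I−A, C_ij = (−1)^(i+j)·(minor ij) (rows/columns in the sector order above):
  C_11 = (0.75)(1.00) − (-0.45)(-0.10) = 0.7050
  C_12 = −[(-0.40)(1.00) − (-0.45)(-0.30)] = 0.5350
  C_13 = (-0.40)(-0.10) − (0.75)(-0.30) = 0.2650
  C_21 = −[(-0.30)(1.00) − (-0.25)(-0.10)] = 0.3250
  C_22 = (0.85)(1.00) − (-0.25)(-0.30) = 0.7750
  C_23 = −[(0.85)(-0.10) − (-0.30)(-0.30)] = 0.1750
  C_31 = (-0.30)(-0.45) − (-0.25)(0.75) = 0.3225
  C_32 = −[(0.85)(-0.45) − (-0.25)(-0.40)] = 0.4825
  C_33 = (0.85)(0.75) − (-0.30)(-0.40) = 0.5175
det(I−A) = Σ_j (I−A)_1j·C_1j = (0.85)(0.7050) + (-0.30)(0.5350) + (-0.25)(0.2650) = 0.3725
adj(I−A) = Cᵀ =
  [ 0.7050   0.3250   0.3225]
  [ 0.5350   0.7750   0.4825]
  [ 0.2650   0.1750   0.5175]
(I − A)⁻¹ = adj(I−A) / det(I−A) ≈
  [   1.8926     0.8725     0.8658]
  [   1.4362     2.0805     1.2953]
  [   0.7114     0.4698     1.3893]
Δx = (I − A)⁻¹ Δd with Δd having +15 in the Sector 3 component and 0 elsewhere.
So Δx_2 = L_23 · (+15), where L_23 = adj(I−A)_23 / det(I−A) = 0.4825 / 0.3725.
Δx_2 = 0.4825 × (+15) / 0.3725 = 7.2375 / 0.3725 ≈ 19.43.

Δx_2 = 19.43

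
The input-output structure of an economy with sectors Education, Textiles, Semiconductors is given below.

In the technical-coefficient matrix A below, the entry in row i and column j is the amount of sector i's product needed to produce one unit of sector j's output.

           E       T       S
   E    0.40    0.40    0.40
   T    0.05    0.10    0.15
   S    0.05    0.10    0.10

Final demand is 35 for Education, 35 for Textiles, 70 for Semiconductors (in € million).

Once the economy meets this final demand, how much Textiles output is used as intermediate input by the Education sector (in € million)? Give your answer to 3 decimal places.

I − A =
  [   0.60    -0.40    -0.40]
  [  -0.05     0.90    -0.15]
  [  -0.05    -0.10     0.90]
Cofactors of I−A, C_ij = (−1)^(i+j)·(minor ij) (rows/columns in the sector order above):
  C_11 = (0.90)(0.90) − (-0.15)(-0.10) = 0.7950
  C_12 = −[(-0.05)(0.90) − (-0.15)(-0.05)] = 0.0525
  C_13 = (-0.05)(-0.10) − (0.90)(-0.05) = 0.0500
  C_21 = −[(-0.40)(0.90) − (-0.40)(-0.10)] = 0.4000
  C_22 = (0.60)(0.90) − (-0.40)(-0.05) = 0.5200
  C_23 = −[(0.60)(-0.10) − (-0.40)(-0.05)] = 0.0800
  C_31 = (-0.40)(-0.15) − (-0.40)(0.90) = 0.4200
  C_32 = −[(0.60)(-0.15) − (-0.40)(-0.05)] = 0.1100
  C_33 = (0.60)(0.90) − (-0.40)(-0.05) = 0.5200
det(I−A) = Σ_j (I−A)_1j·C_1j = (0.60)(0.7950) + (-0.40)(0.0525) + (-0.40)(0.0500) = 0.4360
adj(I−A) = Cᵀ =
  [ 0.7950   0.4000   0.4200]
  [ 0.0525   0.5200   0.1100]
  [ 0.0500   0.0800   0.5200]
(I − A)⁻¹ = adj(I−A) / det(I−A) ≈
  [   1.8234     0.9174     0.9633]
  [   0.1204     1.1927     0.2523]
  [   0.1147     0.1835     1.1927]
First solve x = (I − A)⁻¹ d = adj(I−A)·d / det(I−A); in particular x_E = (0.7950·35 + 0.4000·35 + 0.4200·70) / 0.4360 = 71.225 / 0.4360 ≈ 163.36009.
Intermediate flow from T to E: z_TE = a_TE · x_E = 0.05 × 71.225 / 0.4360 = 3.56125 / 0.4360 ≈ 8.168.

z_TE = 8.168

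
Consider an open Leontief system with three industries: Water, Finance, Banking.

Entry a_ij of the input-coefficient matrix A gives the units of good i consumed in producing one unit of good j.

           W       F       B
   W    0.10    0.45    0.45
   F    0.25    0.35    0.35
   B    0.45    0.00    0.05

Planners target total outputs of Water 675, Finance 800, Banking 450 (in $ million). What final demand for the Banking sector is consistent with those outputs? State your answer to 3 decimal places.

I − A =
  [   0.90    -0.45    -0.45]
  [  -0.25     0.65    -0.35]
  [  -0.45     0.00     0.95]
d = (I − A) x:
  d_W = (+0.90)·675 + (-0.45)·800 + (-0.45)·450 = 45.000
  d_F = (-0.25)·675 + (+0.65)·800 + (-0.35)·450 = 193.750
  d_B = (-0.45)·675 + (+0.00)·800 + (+0.95)·450 = 123.750

d_B = 123.750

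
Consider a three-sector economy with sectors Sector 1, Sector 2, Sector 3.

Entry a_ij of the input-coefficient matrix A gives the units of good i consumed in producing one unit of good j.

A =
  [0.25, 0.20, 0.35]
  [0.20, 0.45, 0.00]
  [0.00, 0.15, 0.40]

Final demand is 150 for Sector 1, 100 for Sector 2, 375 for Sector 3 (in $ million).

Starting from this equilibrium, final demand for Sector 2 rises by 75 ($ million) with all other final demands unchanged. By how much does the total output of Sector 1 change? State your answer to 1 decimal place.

I − A =
  [   0.75    -0.20    -0.35]
  [  -0.20     0.55     0.00]
  [   0.00    -0.15     0.60]
Cofactors of I−A, C_ij = (−1)^(i+j)·(minor ij) (rows/columns in the sector order above):
  C_11 = (0.55)(0.60) − (0.00)(-0.15) = 0.3300
  C_12 = −[(-0.20)(0.60) − (0.00)(0.00)] = 0.1200
  C_13 = (-0.20)(-0.15) − (0.55)(0.00) = 0.0300
  C_21 = −[(-0.20)(0.60) − (-0.35)(-0.15)] = 0.1725
  C_22 = (0.75)(0.60) − (-0.35)(0.00) = 0.4500
  C_23 = −[(0.75)(-0.15) − (-0.20)(0.00)] = 0.1125
  C_31 = (-0.20)(0.00) − (-0.35)(0.55) = 0.1925
  C_32 = −[(0.75)(0.00) − (-0.35)(-0.20)] = 0.0700
  C_33 = (0.75)(0.55) − (-0.20)(-0.20) = 0.3725
det(I−A) = Σ_j (I−A)_1j·C_1j = (0.75)(0.3300) + (-0.20)(0.1200) + (-0.35)(0.0300) = 0.2130
adj(I−A) = Cᵀ =
  [ 0.3300   0.1725   0.1925]
  [ 0.1200   0.4500   0.0700]
  [ 0.0300   0.1125   0.3725]
(I − A)⁻¹ = adj(I−A) / det(I−A) ≈
  [   1.5493     0.8099     0.9038]
  [   0.5634     2.1127     0.3286]
  [   0.1408     0.5282     1.7488]
Δx = (I − A)⁻¹ Δd with Δd having +75 in the Sector 2 component and 0 elsewhere.
So Δx_1 = L_12 · (+75), where L_12 = adj(I−A)_12 / det(I−A) = 0.1725 / 0.2130.
Δx_1 = 0.1725 × (+75) / 0.2130 = 12.9375 / 0.2130 ≈ 60.7.

Δx_1 = 60.7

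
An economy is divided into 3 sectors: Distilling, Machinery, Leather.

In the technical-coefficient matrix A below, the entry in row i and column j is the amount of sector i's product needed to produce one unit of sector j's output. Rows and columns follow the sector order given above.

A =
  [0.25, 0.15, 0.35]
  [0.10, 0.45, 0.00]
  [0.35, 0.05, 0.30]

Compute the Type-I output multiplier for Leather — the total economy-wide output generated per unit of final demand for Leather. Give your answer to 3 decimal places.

m_3 = 2.989

I − A =
  [   0.75    -0.15    -0.35]
  [  -0.10     0.55     0.00]
  [  -0.35    -0.05     0.70]
Cofactors of I−A, C_ij = (−1)^(i+j)·(minor ij) (rows/columns in the sector order above):
  C_11 = (0.55)(0.70) − (0.00)(-0.05) = 0.3850
  C_12 = −[(-0.10)(0.70) − (0.00)(-0.35)] = 0.0700
  C_13 = (-0.10)(-0.05) − (0.55)(-0.35) = 0.1975
  C_21 = −[(-0.15)(0.70) − (-0.35)(-0.05)] = 0.1225
  C_22 = (0.75)(0.70) − (-0.35)(-0.35) = 0.4025
  C_23 = −[(0.75)(-0.05) − (-0.15)(-0.35)] = 0.0900
  C_31 = (-0.15)(0.00) − (-0.35)(0.55) = 0.1925
  C_32 = −[(0.75)(0.00) − (-0.35)(-0.10)] = 0.0350
  C_33 = (0.75)(0.55) − (-0.15)(-0.10) = 0.3975
det(I−A) = Σ_j (I−A)_1j·C_1j = (0.75)(0.3850) + (-0.15)(0.0700) + (-0.35)(0.1975) = 0.209125
adj(I−A) = Cᵀ =
  [ 0.3850   0.1225   0.1925]
  [ 0.0700   0.4025   0.0350]
  [ 0.1975   0.0900   0.3975]
(I − A)⁻¹ = adj(I−A) / det(I−A) ≈
  [   1.8410     0.5858     0.9205]
  [   0.3347     1.9247     0.1674]
  [   0.9444     0.4304     1.9008]
The output multiplier for sector j is the column-j sum of the Leontief inverse (I − A)⁻¹ = adj(I−A) / det(I−A).
Column 3 of adj(I−A): (0.1925, 0.0350, 0.3975); det(I−A) = 0.209125.
m_3 = (0.1925 + 0.0350 + 0.3975) / 0.209125 = 0.625 / 0.209125 ≈ 2.989.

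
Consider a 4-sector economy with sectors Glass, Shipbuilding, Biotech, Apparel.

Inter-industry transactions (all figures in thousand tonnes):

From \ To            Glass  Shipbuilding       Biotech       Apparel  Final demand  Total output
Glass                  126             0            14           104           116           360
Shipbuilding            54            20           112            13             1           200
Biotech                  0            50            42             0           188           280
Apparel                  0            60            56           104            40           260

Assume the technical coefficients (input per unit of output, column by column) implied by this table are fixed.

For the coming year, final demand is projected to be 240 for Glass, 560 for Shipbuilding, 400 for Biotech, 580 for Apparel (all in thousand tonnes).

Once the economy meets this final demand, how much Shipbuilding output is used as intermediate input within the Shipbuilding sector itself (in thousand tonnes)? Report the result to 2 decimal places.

Technical coefficients a_ij = z_ij / X_j:
  a_11 = 126/360 = 0.35, a_21 = 54/360 = 0.15, a_31 = 0/360 = 0.00, a_41 = 0/360 = 0.00
  a_12 = 0/200 = 0.00, a_22 = 20/200 = 0.10, a_32 = 50/200 = 0.25, a_42 = 60/200 = 0.30
  a_13 = 14/280 = 0.05, a_23 = 112/280 = 0.40, a_33 = 42/280 = 0.15, a_43 = 56/280 = 0.20
  a_14 = 104/260 = 0.40, a_24 = 13/260 = 0.05, a_34 = 0/260 = 0.00, a_44 = 104/260 = 0.40
I − A =
  [   0.65     0.00    -0.05    -0.40]
  [  -0.15     0.90    -0.40    -0.05]
  [   0.00    -0.25     0.85     0.00]
  [   0.00    -0.30    -0.20     0.60]
Compute the cofactors C_ij = (−1)^(i+j)·(3×3 minor ij) of I−A; the adjugate is their transpose:
adj(I−A) = Cᵀ =
  [ 0.383750   0.129500   0.146250   0.266625]
  [ 0.076500   0.331500   0.179000   0.078625]
  [ 0.022500   0.097500   0.323250   0.023125]
  [ 0.045750   0.198250   0.197250   0.430375]
det(I−A) = Σ_j (I−A)_1j·C_1j = (0.65)(0.383750) + (0.00)(0.076500) + (-0.05)(0.022500) + (-0.40)(0.045750) = 0.2300125
(I − A)⁻¹ = adj(I−A) / det(I−A) ≈
  [   1.6684     0.5630     0.6358     1.1592]
  [   0.3326     1.4412     0.7782     0.3418]
  [   0.0978     0.4239     1.4054     0.1005]
  [   0.1989     0.8619     0.8576     1.8711]
First solve x = (I − A)⁻¹ d = adj(I−A)·d / det(I−A); in particular x_2 = (0.076500·240 + 0.331500·560 + 0.179000·400 + 0.078625·580) / 0.2300125 = 321.2025 / 0.2300125 ≈ 1396.4567.
Intermediate flow from 2 to 2: z_22 = a_22 · x_2 = 0.10 × 321.2025 / 0.2300125 = 32.12025 / 0.2300125 ≈ 139.65.

z_22 = 139.65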